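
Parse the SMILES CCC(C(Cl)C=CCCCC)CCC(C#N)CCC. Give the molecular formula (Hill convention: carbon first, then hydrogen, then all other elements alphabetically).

Walk through each heavy atom and fill implicit hydrogens from standard valence (C 4, N 3, O 2, S 2, halogen 1):
  atom 1: C, bond orders sum to 1 (valence 4) → 3 H
  atom 2: C, bond orders sum to 2 (valence 4) → 2 H
  atom 3: C, bond orders sum to 3 (valence 4) → 1 H
  atom 4: C, bond orders sum to 3 (valence 4) → 1 H
  atom 5: Cl (halogen, monovalent) → 0 H
  atom 6: C, bond orders sum to 3 (valence 4) → 1 H
  atom 7: C, bond orders sum to 3 (valence 4) → 1 H
  atom 8: C, bond orders sum to 2 (valence 4) → 2 H
  atom 9: C, bond orders sum to 2 (valence 4) → 2 H
  atom 10: C, bond orders sum to 2 (valence 4) → 2 H
  atom 11: C, bond orders sum to 1 (valence 4) → 3 H
  atom 12: C, bond orders sum to 2 (valence 4) → 2 H
  atom 13: C, bond orders sum to 2 (valence 4) → 2 H
  atom 14: C, bond orders sum to 3 (valence 4) → 1 H
  atom 15: C, bond orders sum to 4 (valence 4) → 0 H
  atom 16: N, bond orders sum to 3 (valence 3) → 0 H
  atom 17: C, bond orders sum to 2 (valence 4) → 2 H
  atom 18: C, bond orders sum to 2 (valence 4) → 2 H
  atom 19: C, bond orders sum to 1 (valence 4) → 3 H
Totals → C:17, H:30, Cl:1, N:1.
In Hill order: C17H30ClN.

C17H30ClN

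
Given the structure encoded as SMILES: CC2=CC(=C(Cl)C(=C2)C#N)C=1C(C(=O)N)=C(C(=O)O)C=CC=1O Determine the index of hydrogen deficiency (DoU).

Molecular formula: C16H11ClN2O4.
DoU = (2C + 2 + N − H − X) / 2, where X is the halogen count and O/S are ignored.
    = (2·16 + 2 + 2 − 11 − 1) / 2 = 24 / 2 = 12.

12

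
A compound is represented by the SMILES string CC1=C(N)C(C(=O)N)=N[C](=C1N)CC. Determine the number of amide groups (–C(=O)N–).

1

The amide motif appears at heavy-atom position 6 in the SMILES.
Other groups present: 2 primary amine.
Amide count: 1.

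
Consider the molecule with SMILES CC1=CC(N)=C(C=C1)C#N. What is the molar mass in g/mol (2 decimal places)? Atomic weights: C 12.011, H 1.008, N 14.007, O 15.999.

132.17 g/mol

First, the molecular formula is C8H8N2 (counting implicit H from valence).
  C: 8 × 12.011 = 96.088
  H: 8 × 1.008 = 8.064
  N: 2 × 14.007 = 28.014
Sum: 8×12.011 + 8×1.008 + 2×14.007 = 132.166 → 132.17 g/mol.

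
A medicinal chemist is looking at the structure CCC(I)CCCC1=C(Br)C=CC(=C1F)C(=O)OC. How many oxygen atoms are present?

2

Scan the SMILES for O atoms (remember two-letter symbols like Cl and Br are single atoms).
Oxygen count: 2.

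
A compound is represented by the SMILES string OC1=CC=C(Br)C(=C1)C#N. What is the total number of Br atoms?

1

Scan the SMILES for Br atoms (remember two-letter symbols like Cl and Br are single atoms).
Bromine count: 1.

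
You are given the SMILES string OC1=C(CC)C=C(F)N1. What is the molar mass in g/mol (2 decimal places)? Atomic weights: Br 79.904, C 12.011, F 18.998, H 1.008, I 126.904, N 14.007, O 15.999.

First, the molecular formula is C6H8FNO (counting implicit H from valence).
  C: 6 × 12.011 = 72.066
  F: 1 × 18.998 = 18.998
  H: 8 × 1.008 = 8.064
  N: 1 × 14.007 = 14.007
  O: 1 × 15.999 = 15.999
Sum: 6×12.011 + 1×18.998 + 8×1.008 + 1×14.007 + 1×15.999 = 129.134 → 129.13 g/mol.

129.13 g/mol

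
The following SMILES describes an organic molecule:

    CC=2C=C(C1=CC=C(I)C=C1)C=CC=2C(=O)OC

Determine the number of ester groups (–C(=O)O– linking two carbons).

The ester motif appears at heavy-atom position 15 in the SMILES.
Ester count: 1.

1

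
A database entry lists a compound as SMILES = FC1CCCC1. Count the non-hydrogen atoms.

Every atom symbol written in the SMILES (organic subset) is one heavy atom; implicit H are not written.
Heavy atoms by element → C:5, F:1.
Total: 6.

6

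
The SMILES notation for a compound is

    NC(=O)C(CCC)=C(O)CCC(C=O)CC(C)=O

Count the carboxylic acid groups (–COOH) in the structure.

0

Scan the SMILES for the carboxylic acid motif — none present.
Groups that are present: 1 aldehyde, 1 alkene, 1 amide, 1 hydroxyl, 1 ketone.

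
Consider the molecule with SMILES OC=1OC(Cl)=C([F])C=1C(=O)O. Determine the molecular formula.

C5H2ClFO4

Walk through each heavy atom and fill implicit hydrogens from standard valence (C 4, N 3, O 2, S 2, halogen 1):
  atom 1: O, bond orders sum to 1 (valence 2) → 1 H
  atom 2: C, bond orders sum to 4 (valence 4) → 0 H
  atom 3: O, bond orders sum to 2 (valence 2) → 0 H
  atom 4: C, bond orders sum to 4 (valence 4) → 0 H
  atom 5: Cl (halogen, monovalent) → 0 H
  atom 6: C, bond orders sum to 4 (valence 4) → 0 H
  atom 7: F with explicit H count 0
  atom 8: C, bond orders sum to 4 (valence 4) → 0 H
  atom 9: C, bond orders sum to 4 (valence 4) → 0 H
  atom 10: O, bond orders sum to 2 (valence 2) → 0 H
  atom 11: O, bond orders sum to 1 (valence 2) → 1 H
Totals → C:5, H:2, Cl:1, F:1, O:4.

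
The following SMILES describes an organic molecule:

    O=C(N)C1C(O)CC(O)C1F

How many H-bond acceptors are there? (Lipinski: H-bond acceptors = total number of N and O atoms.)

N atoms: 1; O atoms: 3.
Lipinski HBA = 1 + 3 = 4.

4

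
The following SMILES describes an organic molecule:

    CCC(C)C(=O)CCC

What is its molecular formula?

C8H16O

Walk through each heavy atom and fill implicit hydrogens from standard valence (C 4, N 3, O 2, S 2, halogen 1):
  atom 1: C, bond orders sum to 1 (valence 4) → 3 H
  atom 2: C, bond orders sum to 2 (valence 4) → 2 H
  atom 3: C, bond orders sum to 3 (valence 4) → 1 H
  atom 4: C, bond orders sum to 1 (valence 4) → 3 H
  atom 5: C, bond orders sum to 4 (valence 4) → 0 H
  atom 6: O, bond orders sum to 2 (valence 2) → 0 H
  atom 7: C, bond orders sum to 2 (valence 4) → 2 H
  atom 8: C, bond orders sum to 2 (valence 4) → 2 H
  atom 9: C, bond orders sum to 1 (valence 4) → 3 H
Totals → C:8, H:16, O:1.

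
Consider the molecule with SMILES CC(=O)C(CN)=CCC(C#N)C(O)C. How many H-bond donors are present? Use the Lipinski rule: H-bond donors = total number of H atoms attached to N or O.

3

Donors: find every N or O and count the H atoms it carries.
  atom 3 (O): bond orders sum to 2 → 0 H
  atom 6 (N): bond orders sum to 1 → 2 H
  atom 11 (N): bond orders sum to 3 → 0 H
  atom 13 (O): bond orders sum to 1 → 1 H
Lipinski HBD = 3.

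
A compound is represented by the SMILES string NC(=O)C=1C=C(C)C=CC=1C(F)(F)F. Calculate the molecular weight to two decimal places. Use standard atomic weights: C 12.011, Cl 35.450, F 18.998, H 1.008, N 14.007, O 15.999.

203.16 g/mol

First, the molecular formula is C9H8F3NO (counting implicit H from valence).
  C: 9 × 12.011 = 108.099
  F: 3 × 18.998 = 56.994
  H: 8 × 1.008 = 8.064
  N: 1 × 14.007 = 14.007
  O: 1 × 15.999 = 15.999
Sum: 9×12.011 + 3×18.998 + 8×1.008 + 1×14.007 + 1×15.999 = 203.163 → 203.16 g/mol.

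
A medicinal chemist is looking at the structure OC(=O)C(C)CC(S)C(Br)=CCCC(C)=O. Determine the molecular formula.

C11H17BrO3S

Walk through each heavy atom and fill implicit hydrogens from standard valence (C 4, N 3, O 2, S 2, halogen 1):
  atom 1: O, bond orders sum to 1 (valence 2) → 1 H
  atom 2: C, bond orders sum to 4 (valence 4) → 0 H
  atom 3: O, bond orders sum to 2 (valence 2) → 0 H
  atom 4: C, bond orders sum to 3 (valence 4) → 1 H
  atom 5: C, bond orders sum to 1 (valence 4) → 3 H
  atom 6: C, bond orders sum to 2 (valence 4) → 2 H
  atom 7: C, bond orders sum to 3 (valence 4) → 1 H
  atom 8: S, bond orders sum to 1 (valence 2) → 1 H
  atom 9: C, bond orders sum to 4 (valence 4) → 0 H
  atom 10: Br (halogen, monovalent) → 0 H
  atom 11: C, bond orders sum to 3 (valence 4) → 1 H
  atom 12: C, bond orders sum to 2 (valence 4) → 2 H
  atom 13: C, bond orders sum to 2 (valence 4) → 2 H
  atom 14: C, bond orders sum to 4 (valence 4) → 0 H
  atom 15: C, bond orders sum to 1 (valence 4) → 3 H
  atom 16: O, bond orders sum to 2 (valence 2) → 0 H
Totals → C:11, H:17, Br:1, O:3, S:1.
In Hill order: C11H17BrO3S.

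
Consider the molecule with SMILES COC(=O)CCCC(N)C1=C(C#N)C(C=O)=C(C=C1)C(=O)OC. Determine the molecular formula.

C16H18N2O5

Walk through each heavy atom and fill implicit hydrogens from standard valence (C 4, N 3, O 2, S 2, halogen 1):
  atom 1: C, bond orders sum to 1 (valence 4) → 3 H
  atom 2: O, bond orders sum to 2 (valence 2) → 0 H
  atom 3: C, bond orders sum to 4 (valence 4) → 0 H
  atom 4: O, bond orders sum to 2 (valence 2) → 0 H
  atom 5: C, bond orders sum to 2 (valence 4) → 2 H
  atom 6: C, bond orders sum to 2 (valence 4) → 2 H
  atom 7: C, bond orders sum to 2 (valence 4) → 2 H
  atom 8: C, bond orders sum to 3 (valence 4) → 1 H
  atom 9: N, bond orders sum to 1 (valence 3) → 2 H
  atom 10: C, bond orders sum to 4 (valence 4) → 0 H
  atom 11: C, bond orders sum to 4 (valence 4) → 0 H
  atom 12: C, bond orders sum to 4 (valence 4) → 0 H
  atom 13: N, bond orders sum to 3 (valence 3) → 0 H
  atom 14: C, bond orders sum to 4 (valence 4) → 0 H
  atom 15: C, bond orders sum to 3 (valence 4) → 1 H
  atom 16: O, bond orders sum to 2 (valence 2) → 0 H
  atom 17: C, bond orders sum to 4 (valence 4) → 0 H
  atom 18: C, bond orders sum to 3 (valence 4) → 1 H
  atom 19: C, bond orders sum to 3 (valence 4) → 1 H
  atom 20: C, bond orders sum to 4 (valence 4) → 0 H
  atom 21: O, bond orders sum to 2 (valence 2) → 0 H
  atom 22: O, bond orders sum to 2 (valence 2) → 0 H
  atom 23: C, bond orders sum to 1 (valence 4) → 3 H
Totals → C:16, H:18, N:2, O:5.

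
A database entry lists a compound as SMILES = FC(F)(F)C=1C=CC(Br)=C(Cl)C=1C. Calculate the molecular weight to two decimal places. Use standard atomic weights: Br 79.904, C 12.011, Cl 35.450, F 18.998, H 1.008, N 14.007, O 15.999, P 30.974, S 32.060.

First, the molecular formula is C8H5BrClF3 (counting implicit H from valence).
  Br: 1 × 79.904 = 79.904
  C: 8 × 12.011 = 96.088
  Cl: 1 × 35.450 = 35.450
  F: 3 × 18.998 = 56.994
  H: 5 × 1.008 = 5.040
Sum: 1×79.904 + 8×12.011 + 1×35.450 + 3×18.998 + 5×1.008 = 273.476 → 273.48 g/mol.

273.48 g/mol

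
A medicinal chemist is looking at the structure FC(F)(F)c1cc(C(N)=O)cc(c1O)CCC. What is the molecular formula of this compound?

C11H12F3NO2

Walk through each heavy atom and fill implicit hydrogens from standard valence (C 4, N 3, O 2, S 2, halogen 1); for lowercase aromatic atoms, an aromatic c carries 1 H when it has two neighbours and 0 H with three, and aromatic n carries 0 H:
  atom 1: F (halogen, monovalent) → 0 H
  atom 2: C, bond orders sum to 4 (valence 4) → 0 H
  atom 3: F (halogen, monovalent) → 0 H
  atom 4: F (halogen, monovalent) → 0 H
  atom 5: aromatic c, 3 neighbours → 0 H
  atom 6: aromatic c, 2 neighbours → 1 H
  atom 7: aromatic c, 3 neighbours → 0 H
  atom 8: C, bond orders sum to 4 (valence 4) → 0 H
  atom 9: N, bond orders sum to 1 (valence 3) → 2 H
  atom 10: O, bond orders sum to 2 (valence 2) → 0 H
  atom 11: aromatic c, 2 neighbours → 1 H
  atom 12: aromatic c, 3 neighbours → 0 H
  atom 13: aromatic c, 3 neighbours → 0 H
  atom 14: O, bond orders sum to 1 (valence 2) → 1 H
  atom 15: C, bond orders sum to 2 (valence 4) → 2 H
  atom 16: C, bond orders sum to 2 (valence 4) → 2 H
  atom 17: C, bond orders sum to 1 (valence 4) → 3 H
Totals → C:11, H:12, F:3, N:1, O:2.
In Hill order: C11H12F3NO2.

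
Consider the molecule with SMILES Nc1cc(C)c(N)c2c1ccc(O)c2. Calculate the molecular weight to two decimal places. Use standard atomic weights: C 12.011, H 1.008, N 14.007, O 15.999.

First, the molecular formula is C11H12N2O (counting implicit H from valence).
  C: 11 × 12.011 = 132.121
  H: 12 × 1.008 = 12.096
  N: 2 × 14.007 = 28.014
  O: 1 × 15.999 = 15.999
Sum: 11×12.011 + 12×1.008 + 2×14.007 + 1×15.999 = 188.230 → 188.23 g/mol.

188.23 g/mol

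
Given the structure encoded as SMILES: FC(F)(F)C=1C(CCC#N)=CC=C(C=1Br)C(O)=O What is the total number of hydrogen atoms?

7

Walk through each heavy atom and fill implicit hydrogens from standard valence (C 4, N 3, O 2, S 2, halogen 1):
  atom 1: F (halogen, monovalent) → 0 H
  atom 2: C, bond orders sum to 4 (valence 4) → 0 H
  atom 3: F (halogen, monovalent) → 0 H
  atom 4: F (halogen, monovalent) → 0 H
  atom 5: C, bond orders sum to 4 (valence 4) → 0 H
  atom 6: C, bond orders sum to 4 (valence 4) → 0 H
  atom 7: C, bond orders sum to 2 (valence 4) → 2 H
  atom 8: C, bond orders sum to 2 (valence 4) → 2 H
  atom 9: C, bond orders sum to 4 (valence 4) → 0 H
  atom 10: N, bond orders sum to 3 (valence 3) → 0 H
  atom 11: C, bond orders sum to 3 (valence 4) → 1 H
  atom 12: C, bond orders sum to 3 (valence 4) → 1 H
  atom 13: C, bond orders sum to 4 (valence 4) → 0 H
  atom 14: C, bond orders sum to 4 (valence 4) → 0 H
  atom 15: Br (halogen, monovalent) → 0 H
  atom 16: C, bond orders sum to 4 (valence 4) → 0 H
  atom 17: O, bond orders sum to 1 (valence 2) → 1 H
  atom 18: O, bond orders sum to 2 (valence 2) → 0 H
Total hydrogens: 7.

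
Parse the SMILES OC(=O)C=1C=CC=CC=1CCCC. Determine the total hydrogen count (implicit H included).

14

Walk through each heavy atom and fill implicit hydrogens from standard valence (C 4, N 3, O 2, S 2, halogen 1):
  atom 1: O, bond orders sum to 1 (valence 2) → 1 H
  atom 2: C, bond orders sum to 4 (valence 4) → 0 H
  atom 3: O, bond orders sum to 2 (valence 2) → 0 H
  atom 4: C, bond orders sum to 4 (valence 4) → 0 H
  atom 5: C, bond orders sum to 3 (valence 4) → 1 H
  atom 6: C, bond orders sum to 3 (valence 4) → 1 H
  atom 7: C, bond orders sum to 3 (valence 4) → 1 H
  atom 8: C, bond orders sum to 3 (valence 4) → 1 H
  atom 9: C, bond orders sum to 4 (valence 4) → 0 H
  atom 10: C, bond orders sum to 2 (valence 4) → 2 H
  atom 11: C, bond orders sum to 2 (valence 4) → 2 H
  atom 12: C, bond orders sum to 2 (valence 4) → 2 H
  atom 13: C, bond orders sum to 1 (valence 4) → 3 H
Total hydrogens: 14.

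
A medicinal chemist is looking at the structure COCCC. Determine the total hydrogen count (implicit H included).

10

Walk through each heavy atom and fill implicit hydrogens from standard valence (C 4, N 3, O 2, S 2, halogen 1):
  atom 1: C, bond orders sum to 1 (valence 4) → 3 H
  atom 2: O, bond orders sum to 2 (valence 2) → 0 H
  atom 3: C, bond orders sum to 2 (valence 4) → 2 H
  atom 4: C, bond orders sum to 2 (valence 4) → 2 H
  atom 5: C, bond orders sum to 1 (valence 4) → 3 H
Total hydrogens: 10.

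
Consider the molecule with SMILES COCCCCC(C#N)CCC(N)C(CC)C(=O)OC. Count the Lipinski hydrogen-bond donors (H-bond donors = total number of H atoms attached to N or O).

2

Donors: find every N or O and count the H atoms it carries.
  atom 2 (O): bond orders sum to 2 → 0 H
  atom 9 (N): bond orders sum to 3 → 0 H
  atom 13 (N): bond orders sum to 1 → 2 H
  atom 18 (O): bond orders sum to 2 → 0 H
  atom 19 (O): bond orders sum to 2 → 0 H
Lipinski HBD = 2.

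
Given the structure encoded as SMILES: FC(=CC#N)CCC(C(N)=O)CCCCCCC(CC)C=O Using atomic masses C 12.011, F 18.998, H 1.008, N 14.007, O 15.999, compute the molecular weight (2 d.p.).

310.41 g/mol

First, the molecular formula is C17H27FN2O2 (counting implicit H from valence).
  C: 17 × 12.011 = 204.187
  F: 1 × 18.998 = 18.998
  H: 27 × 1.008 = 27.216
  N: 2 × 14.007 = 28.014
  O: 2 × 15.999 = 31.998
Sum: 17×12.011 + 1×18.998 + 27×1.008 + 2×14.007 + 2×15.999 = 310.413 → 310.41 g/mol.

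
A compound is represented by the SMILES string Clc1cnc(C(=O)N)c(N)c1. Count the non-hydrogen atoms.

Every atom symbol written in the SMILES (organic subset) is one heavy atom; implicit H are not written.
Heavy atoms by element → C:6, Cl:1, N:3, O:1.
Total: 11.

11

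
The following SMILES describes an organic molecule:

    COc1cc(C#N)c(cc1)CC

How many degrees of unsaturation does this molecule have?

Molecular formula: C10H11NO.
DoU = (2C + 2 + N − H − X) / 2, where X is the halogen count and O/S are ignored.
    = (2·10 + 2 + 1 − 11 − 0) / 2 = 12 / 2 = 6.

6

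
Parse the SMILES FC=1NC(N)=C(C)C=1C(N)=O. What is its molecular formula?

Walk through each heavy atom and fill implicit hydrogens from standard valence (C 4, N 3, O 2, S 2, halogen 1):
  atom 1: F (halogen, monovalent) → 0 H
  atom 2: C, bond orders sum to 4 (valence 4) → 0 H
  atom 3: N, bond orders sum to 2 (valence 3) → 1 H
  atom 4: C, bond orders sum to 4 (valence 4) → 0 H
  atom 5: N, bond orders sum to 1 (valence 3) → 2 H
  atom 6: C, bond orders sum to 4 (valence 4) → 0 H
  atom 7: C, bond orders sum to 1 (valence 4) → 3 H
  atom 8: C, bond orders sum to 4 (valence 4) → 0 H
  atom 9: C, bond orders sum to 4 (valence 4) → 0 H
  atom 10: N, bond orders sum to 1 (valence 3) → 2 H
  atom 11: O, bond orders sum to 2 (valence 2) → 0 H
Totals → C:6, H:8, F:1, N:3, O:1.

C6H8FN3O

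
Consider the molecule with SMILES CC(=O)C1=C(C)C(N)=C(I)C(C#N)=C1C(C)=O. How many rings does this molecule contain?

In SMILES, each pair of matching ring-closure digits denotes one ring-closing bond; the number of such bonds equals the number of independent rings.
Ring-closure bonds here: 1.

1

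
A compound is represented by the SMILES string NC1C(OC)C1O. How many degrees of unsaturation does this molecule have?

Degree of unsaturation = (number of rings) + (number of π bonds).
Ring closures in the SMILES: 1.
π bonds: none → 0 DoU from unsaturation.
Total DoU = 1 + 0 = 1.

1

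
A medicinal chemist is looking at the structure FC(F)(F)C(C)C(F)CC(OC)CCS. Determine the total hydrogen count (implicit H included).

Walk through each heavy atom and fill implicit hydrogens from standard valence (C 4, N 3, O 2, S 2, halogen 1):
  atom 1: F (halogen, monovalent) → 0 H
  atom 2: C, bond orders sum to 4 (valence 4) → 0 H
  atom 3: F (halogen, monovalent) → 0 H
  atom 4: F (halogen, monovalent) → 0 H
  atom 5: C, bond orders sum to 3 (valence 4) → 1 H
  atom 6: C, bond orders sum to 1 (valence 4) → 3 H
  atom 7: C, bond orders sum to 3 (valence 4) → 1 H
  atom 8: F (halogen, monovalent) → 0 H
  atom 9: C, bond orders sum to 2 (valence 4) → 2 H
  atom 10: C, bond orders sum to 3 (valence 4) → 1 H
  atom 11: O, bond orders sum to 2 (valence 2) → 0 H
  atom 12: C, bond orders sum to 1 (valence 4) → 3 H
  atom 13: C, bond orders sum to 2 (valence 4) → 2 H
  atom 14: C, bond orders sum to 2 (valence 4) → 2 H
  atom 15: S, bond orders sum to 1 (valence 2) → 1 H
Total hydrogens: 16.

16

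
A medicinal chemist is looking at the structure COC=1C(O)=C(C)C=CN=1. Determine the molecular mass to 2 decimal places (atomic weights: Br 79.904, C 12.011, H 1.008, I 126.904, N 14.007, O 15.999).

139.15 g/mol

First, the molecular formula is C7H9NO2 (counting implicit H from valence).
  C: 7 × 12.011 = 84.077
  H: 9 × 1.008 = 9.072
  N: 1 × 14.007 = 14.007
  O: 2 × 15.999 = 31.998
Sum: 7×12.011 + 9×1.008 + 1×14.007 + 2×15.999 = 139.154 → 139.15 g/mol.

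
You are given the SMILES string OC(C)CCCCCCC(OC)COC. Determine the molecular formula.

Walk through each heavy atom and fill implicit hydrogens from standard valence (C 4, N 3, O 2, S 2, halogen 1):
  atom 1: O, bond orders sum to 1 (valence 2) → 1 H
  atom 2: C, bond orders sum to 3 (valence 4) → 1 H
  atom 3: C, bond orders sum to 1 (valence 4) → 3 H
  atom 4: C, bond orders sum to 2 (valence 4) → 2 H
  atom 5: C, bond orders sum to 2 (valence 4) → 2 H
  atom 6: C, bond orders sum to 2 (valence 4) → 2 H
  atom 7: C, bond orders sum to 2 (valence 4) → 2 H
  atom 8: C, bond orders sum to 2 (valence 4) → 2 H
  atom 9: C, bond orders sum to 2 (valence 4) → 2 H
  atom 10: C, bond orders sum to 3 (valence 4) → 1 H
  atom 11: O, bond orders sum to 2 (valence 2) → 0 H
  atom 12: C, bond orders sum to 1 (valence 4) → 3 H
  atom 13: C, bond orders sum to 2 (valence 4) → 2 H
  atom 14: O, bond orders sum to 2 (valence 2) → 0 H
  atom 15: C, bond orders sum to 1 (valence 4) → 3 H
Totals → C:12, H:26, O:3.
In Hill order: C12H26O3.

C12H26O3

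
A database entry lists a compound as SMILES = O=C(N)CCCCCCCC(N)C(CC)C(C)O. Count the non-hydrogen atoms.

Every atom symbol written in the SMILES (organic subset) is one heavy atom; implicit H are not written.
Heavy atoms by element → C:14, N:2, O:2.
Total: 18.

18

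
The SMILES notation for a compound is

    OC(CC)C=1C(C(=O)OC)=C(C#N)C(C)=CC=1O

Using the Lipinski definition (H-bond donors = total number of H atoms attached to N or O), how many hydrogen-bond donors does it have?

2

Donors: find every N or O and count the H atoms it carries.
  atom 1 (O): bond orders sum to 1 → 1 H
  atom 8 (O): bond orders sum to 2 → 0 H
  atom 9 (O): bond orders sum to 2 → 0 H
  atom 13 (N): bond orders sum to 3 → 0 H
  atom 18 (O): bond orders sum to 1 → 1 H
Lipinski HBD = 2.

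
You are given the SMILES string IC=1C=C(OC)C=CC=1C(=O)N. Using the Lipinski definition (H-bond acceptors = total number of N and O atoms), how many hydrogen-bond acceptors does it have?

3

N atoms: 1; O atoms: 2.
Lipinski HBA = 1 + 2 = 3.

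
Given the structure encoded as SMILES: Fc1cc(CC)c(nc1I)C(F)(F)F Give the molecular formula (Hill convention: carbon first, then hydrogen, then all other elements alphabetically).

C8H6F4IN

Walk through each heavy atom and fill implicit hydrogens from standard valence (C 4, N 3, O 2, S 2, halogen 1); for lowercase aromatic atoms, an aromatic c carries 1 H when it has two neighbours and 0 H with three, and aromatic n carries 0 H:
  atom 1: F (halogen, monovalent) → 0 H
  atom 2: aromatic c, 3 neighbours → 0 H
  atom 3: aromatic c, 2 neighbours → 1 H
  atom 4: aromatic c, 3 neighbours → 0 H
  atom 5: C, bond orders sum to 2 (valence 4) → 2 H
  atom 6: C, bond orders sum to 1 (valence 4) → 3 H
  atom 7: aromatic c, 3 neighbours → 0 H
  atom 8: aromatic n, 2 neighbours → 0 H
  atom 9: aromatic c, 3 neighbours → 0 H
  atom 10: I (halogen, monovalent) → 0 H
  atom 11: C, bond orders sum to 4 (valence 4) → 0 H
  atom 12: F (halogen, monovalent) → 0 H
  atom 13: F (halogen, monovalent) → 0 H
  atom 14: F (halogen, monovalent) → 0 H
Totals → C:8, H:6, F:4, I:1, N:1.
In Hill order: C8H6F4IN.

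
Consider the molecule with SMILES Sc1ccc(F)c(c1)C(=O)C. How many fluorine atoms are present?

1

Scan the SMILES for F atoms (remember two-letter symbols like Cl and Br are single atoms).
Fluorine count: 1.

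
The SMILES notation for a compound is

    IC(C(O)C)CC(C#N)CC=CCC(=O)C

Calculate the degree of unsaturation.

Degree of unsaturation = (number of rings) + (number of π bonds).
Ring closures in the SMILES: 0.
π bonds: 2 double bonds (each 1 DoU), 1 triple bond (each 2 DoU) → 4 DoU from unsaturation.
Total DoU = 0 + 4 = 4.

4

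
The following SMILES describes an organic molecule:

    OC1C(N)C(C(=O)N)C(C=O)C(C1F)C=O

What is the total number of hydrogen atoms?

13

Walk through each heavy atom and fill implicit hydrogens from standard valence (C 4, N 3, O 2, S 2, halogen 1):
  atom 1: O, bond orders sum to 1 (valence 2) → 1 H
  atom 2: C, bond orders sum to 3 (valence 4) → 1 H
  atom 3: C, bond orders sum to 3 (valence 4) → 1 H
  atom 4: N, bond orders sum to 1 (valence 3) → 2 H
  atom 5: C, bond orders sum to 3 (valence 4) → 1 H
  atom 6: C, bond orders sum to 4 (valence 4) → 0 H
  atom 7: O, bond orders sum to 2 (valence 2) → 0 H
  atom 8: N, bond orders sum to 1 (valence 3) → 2 H
  atom 9: C, bond orders sum to 3 (valence 4) → 1 H
  atom 10: C, bond orders sum to 3 (valence 4) → 1 H
  atom 11: O, bond orders sum to 2 (valence 2) → 0 H
  atom 12: C, bond orders sum to 3 (valence 4) → 1 H
  atom 13: C, bond orders sum to 3 (valence 4) → 1 H
  atom 14: F (halogen, monovalent) → 0 H
  atom 15: C, bond orders sum to 3 (valence 4) → 1 H
  atom 16: O, bond orders sum to 2 (valence 2) → 0 H
Total hydrogens: 13.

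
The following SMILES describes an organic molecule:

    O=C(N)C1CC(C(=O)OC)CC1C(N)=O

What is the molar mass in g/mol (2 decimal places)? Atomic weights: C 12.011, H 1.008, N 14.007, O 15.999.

First, the molecular formula is C9H14N2O4 (counting implicit H from valence).
  C: 9 × 12.011 = 108.099
  H: 14 × 1.008 = 14.112
  N: 2 × 14.007 = 28.014
  O: 4 × 15.999 = 63.996
Sum: 9×12.011 + 14×1.008 + 2×14.007 + 4×15.999 = 214.221 → 214.22 g/mol.

214.22 g/mol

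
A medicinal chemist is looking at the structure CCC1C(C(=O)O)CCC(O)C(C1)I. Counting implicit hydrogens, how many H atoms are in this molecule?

Walk through each heavy atom and fill implicit hydrogens from standard valence (C 4, N 3, O 2, S 2, halogen 1):
  atom 1: C, bond orders sum to 1 (valence 4) → 3 H
  atom 2: C, bond orders sum to 2 (valence 4) → 2 H
  atom 3: C, bond orders sum to 3 (valence 4) → 1 H
  atom 4: C, bond orders sum to 3 (valence 4) → 1 H
  atom 5: C, bond orders sum to 4 (valence 4) → 0 H
  atom 6: O, bond orders sum to 2 (valence 2) → 0 H
  atom 7: O, bond orders sum to 1 (valence 2) → 1 H
  atom 8: C, bond orders sum to 2 (valence 4) → 2 H
  atom 9: C, bond orders sum to 2 (valence 4) → 2 H
  atom 10: C, bond orders sum to 3 (valence 4) → 1 H
  atom 11: O, bond orders sum to 1 (valence 2) → 1 H
  atom 12: C, bond orders sum to 3 (valence 4) → 1 H
  atom 13: C, bond orders sum to 2 (valence 4) → 2 H
  atom 14: I (halogen, monovalent) → 0 H
Total hydrogens: 17.

17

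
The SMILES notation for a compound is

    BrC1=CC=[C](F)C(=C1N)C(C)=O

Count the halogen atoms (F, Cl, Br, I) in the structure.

Halogen atoms appear at heavy-atom positions 1, 6 (1×Br, 1×F).
Other groups present: 1 ketone, 1 primary amine.
Halogen count: 2.

2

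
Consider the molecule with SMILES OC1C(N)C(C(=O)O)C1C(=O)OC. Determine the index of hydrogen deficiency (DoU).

Molecular formula: C7H11NO5.
DoU = (2C + 2 + N − H − X) / 2, where X is the halogen count and O/S are ignored.
    = (2·7 + 2 + 1 − 11 − 0) / 2 = 6 / 2 = 3.

3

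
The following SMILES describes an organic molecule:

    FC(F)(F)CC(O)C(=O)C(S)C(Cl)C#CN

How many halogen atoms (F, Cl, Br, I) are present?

Halogen atoms appear at heavy-atom positions 1, 3, 4, 13 (1×Cl, 3×F).
Other groups present: 1 alkyne, 1 hydroxyl, 1 ketone, 1 primary amine, 1 thiol.
Halogen count: 4.

4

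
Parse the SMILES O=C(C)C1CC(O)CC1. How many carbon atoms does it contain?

Count every carbon token in the SMILES (each C, including those in ring-closure positions and inside branches).
Carbon count: 7.

7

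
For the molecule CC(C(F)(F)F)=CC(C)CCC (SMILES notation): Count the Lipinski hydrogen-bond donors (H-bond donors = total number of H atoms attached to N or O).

Donors: find every N or O and count the H atoms it carries.
  (no N or O atoms present)
Lipinski HBD = 0.

0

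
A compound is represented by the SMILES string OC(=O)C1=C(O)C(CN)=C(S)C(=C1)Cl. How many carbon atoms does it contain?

Count every carbon token in the SMILES (each C, including those in ring-closure positions and inside branches).
Carbon count: 8.

8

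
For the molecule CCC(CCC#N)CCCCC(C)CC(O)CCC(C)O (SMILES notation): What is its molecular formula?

Walk through each heavy atom and fill implicit hydrogens from standard valence (C 4, N 3, O 2, S 2, halogen 1):
  atom 1: C, bond orders sum to 1 (valence 4) → 3 H
  atom 2: C, bond orders sum to 2 (valence 4) → 2 H
  atom 3: C, bond orders sum to 3 (valence 4) → 1 H
  atom 4: C, bond orders sum to 2 (valence 4) → 2 H
  atom 5: C, bond orders sum to 2 (valence 4) → 2 H
  atom 6: C, bond orders sum to 4 (valence 4) → 0 H
  atom 7: N, bond orders sum to 3 (valence 3) → 0 H
  atom 8: C, bond orders sum to 2 (valence 4) → 2 H
  atom 9: C, bond orders sum to 2 (valence 4) → 2 H
  atom 10: C, bond orders sum to 2 (valence 4) → 2 H
  atom 11: C, bond orders sum to 2 (valence 4) → 2 H
  atom 12: C, bond orders sum to 3 (valence 4) → 1 H
  atom 13: C, bond orders sum to 1 (valence 4) → 3 H
  atom 14: C, bond orders sum to 2 (valence 4) → 2 H
  atom 15: C, bond orders sum to 3 (valence 4) → 1 H
  atom 16: O, bond orders sum to 1 (valence 2) → 1 H
  atom 17: C, bond orders sum to 2 (valence 4) → 2 H
  atom 18: C, bond orders sum to 2 (valence 4) → 2 H
  atom 19: C, bond orders sum to 3 (valence 4) → 1 H
  atom 20: C, bond orders sum to 1 (valence 4) → 3 H
  atom 21: O, bond orders sum to 1 (valence 2) → 1 H
Totals → C:18, H:35, N:1, O:2.
In Hill order: C18H35NO2.

C18H35NO2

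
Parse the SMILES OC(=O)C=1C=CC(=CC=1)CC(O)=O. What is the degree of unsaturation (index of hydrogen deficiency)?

6

Degree of unsaturation = (number of rings) + (number of π bonds).
Ring closures in the SMILES: 1.
π bonds: 5 double bonds (each 1 DoU) → 5 DoU from unsaturation.
Total DoU = 1 + 5 = 6.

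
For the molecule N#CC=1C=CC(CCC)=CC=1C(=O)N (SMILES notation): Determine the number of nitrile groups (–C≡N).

The nitrile motif appears at heavy-atom position 2 in the SMILES.
Other groups present: 1 amide.
Nitrile count: 1.

1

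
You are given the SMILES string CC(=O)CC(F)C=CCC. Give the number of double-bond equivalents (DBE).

2

Degree of unsaturation = (number of rings) + (number of π bonds).
Ring closures in the SMILES: 0.
π bonds: 2 double bonds (each 1 DoU) → 2 DoU from unsaturation.
Total DoU = 0 + 2 = 2.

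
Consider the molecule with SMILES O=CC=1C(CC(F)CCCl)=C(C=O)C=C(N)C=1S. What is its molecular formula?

C12H13ClFNO2S

Walk through each heavy atom and fill implicit hydrogens from standard valence (C 4, N 3, O 2, S 2, halogen 1):
  atom 1: O, bond orders sum to 2 (valence 2) → 0 H
  atom 2: C, bond orders sum to 3 (valence 4) → 1 H
  atom 3: C, bond orders sum to 4 (valence 4) → 0 H
  atom 4: C, bond orders sum to 4 (valence 4) → 0 H
  atom 5: C, bond orders sum to 2 (valence 4) → 2 H
  atom 6: C, bond orders sum to 3 (valence 4) → 1 H
  atom 7: F (halogen, monovalent) → 0 H
  atom 8: C, bond orders sum to 2 (valence 4) → 2 H
  atom 9: C, bond orders sum to 2 (valence 4) → 2 H
  atom 10: Cl (halogen, monovalent) → 0 H
  atom 11: C, bond orders sum to 4 (valence 4) → 0 H
  atom 12: C, bond orders sum to 3 (valence 4) → 1 H
  atom 13: O, bond orders sum to 2 (valence 2) → 0 H
  atom 14: C, bond orders sum to 3 (valence 4) → 1 H
  atom 15: C, bond orders sum to 4 (valence 4) → 0 H
  atom 16: N, bond orders sum to 1 (valence 3) → 2 H
  atom 17: C, bond orders sum to 4 (valence 4) → 0 H
  atom 18: S, bond orders sum to 1 (valence 2) → 1 H
Totals → C:12, H:13, Cl:1, F:1, N:1, O:2, S:1.
In Hill order: C12H13ClFNO2S.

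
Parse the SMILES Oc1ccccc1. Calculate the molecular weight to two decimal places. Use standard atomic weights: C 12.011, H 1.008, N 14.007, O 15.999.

First, the molecular formula is C6H6O (counting implicit H from valence).
  C: 6 × 12.011 = 72.066
  H: 6 × 1.008 = 6.048
  O: 1 × 15.999 = 15.999
Sum: 6×12.011 + 6×1.008 + 1×15.999 = 94.113 → 94.11 g/mol.

94.11 g/mol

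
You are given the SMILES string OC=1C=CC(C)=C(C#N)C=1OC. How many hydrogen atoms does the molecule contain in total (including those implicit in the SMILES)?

Walk through each heavy atom and fill implicit hydrogens from standard valence (C 4, N 3, O 2, S 2, halogen 1):
  atom 1: O, bond orders sum to 1 (valence 2) → 1 H
  atom 2: C, bond orders sum to 4 (valence 4) → 0 H
  atom 3: C, bond orders sum to 3 (valence 4) → 1 H
  atom 4: C, bond orders sum to 3 (valence 4) → 1 H
  atom 5: C, bond orders sum to 4 (valence 4) → 0 H
  atom 6: C, bond orders sum to 1 (valence 4) → 3 H
  atom 7: C, bond orders sum to 4 (valence 4) → 0 H
  atom 8: C, bond orders sum to 4 (valence 4) → 0 H
  atom 9: N, bond orders sum to 3 (valence 3) → 0 H
  atom 10: C, bond orders sum to 4 (valence 4) → 0 H
  atom 11: O, bond orders sum to 2 (valence 2) → 0 H
  atom 12: C, bond orders sum to 1 (valence 4) → 3 H
Total hydrogens: 9.

9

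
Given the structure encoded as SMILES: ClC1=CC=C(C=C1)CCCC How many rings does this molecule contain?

1

In SMILES, each pair of matching ring-closure digits denotes one ring-closing bond; the number of such bonds equals the number of independent rings.
Ring-closure bonds here: 1.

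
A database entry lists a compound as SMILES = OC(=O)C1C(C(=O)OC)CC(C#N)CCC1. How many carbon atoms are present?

11

Count every carbon token in the SMILES (each C, including those in ring-closure positions and inside branches).
Carbon count: 11.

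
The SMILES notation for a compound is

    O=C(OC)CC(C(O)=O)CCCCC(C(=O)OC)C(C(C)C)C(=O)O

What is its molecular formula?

Walk through each heavy atom and fill implicit hydrogens from standard valence (C 4, N 3, O 2, S 2, halogen 1):
  atom 1: O, bond orders sum to 2 (valence 2) → 0 H
  atom 2: C, bond orders sum to 4 (valence 4) → 0 H
  atom 3: O, bond orders sum to 2 (valence 2) → 0 H
  atom 4: C, bond orders sum to 1 (valence 4) → 3 H
  atom 5: C, bond orders sum to 2 (valence 4) → 2 H
  atom 6: C, bond orders sum to 3 (valence 4) → 1 H
  atom 7: C, bond orders sum to 4 (valence 4) → 0 H
  atom 8: O, bond orders sum to 1 (valence 2) → 1 H
  atom 9: O, bond orders sum to 2 (valence 2) → 0 H
  atom 10: C, bond orders sum to 2 (valence 4) → 2 H
  atom 11: C, bond orders sum to 2 (valence 4) → 2 H
  atom 12: C, bond orders sum to 2 (valence 4) → 2 H
  atom 13: C, bond orders sum to 2 (valence 4) → 2 H
  atom 14: C, bond orders sum to 3 (valence 4) → 1 H
  atom 15: C, bond orders sum to 4 (valence 4) → 0 H
  atom 16: O, bond orders sum to 2 (valence 2) → 0 H
  atom 17: O, bond orders sum to 2 (valence 2) → 0 H
  atom 18: C, bond orders sum to 1 (valence 4) → 3 H
  atom 19: C, bond orders sum to 3 (valence 4) → 1 H
  atom 20: C, bond orders sum to 3 (valence 4) → 1 H
  atom 21: C, bond orders sum to 1 (valence 4) → 3 H
  atom 22: C, bond orders sum to 1 (valence 4) → 3 H
  atom 23: C, bond orders sum to 4 (valence 4) → 0 H
  atom 24: O, bond orders sum to 2 (valence 2) → 0 H
  atom 25: O, bond orders sum to 1 (valence 2) → 1 H
Totals → C:17, H:28, O:8.

C17H28O8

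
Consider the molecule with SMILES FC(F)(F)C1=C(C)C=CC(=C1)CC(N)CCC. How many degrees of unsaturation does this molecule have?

Degree of unsaturation = (number of rings) + (number of π bonds).
Ring closures in the SMILES: 1.
π bonds: 3 double bonds (each 1 DoU) → 3 DoU from unsaturation.
Total DoU = 1 + 3 = 4.

4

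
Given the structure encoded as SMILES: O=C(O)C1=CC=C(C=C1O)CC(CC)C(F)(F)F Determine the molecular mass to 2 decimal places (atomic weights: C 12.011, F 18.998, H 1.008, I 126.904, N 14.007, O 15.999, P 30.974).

First, the molecular formula is C12H13F3O3 (counting implicit H from valence).
  C: 12 × 12.011 = 144.132
  F: 3 × 18.998 = 56.994
  H: 13 × 1.008 = 13.104
  O: 3 × 15.999 = 47.997
Sum: 12×12.011 + 3×18.998 + 13×1.008 + 3×15.999 = 262.227 → 262.23 g/mol.

262.23 g/mol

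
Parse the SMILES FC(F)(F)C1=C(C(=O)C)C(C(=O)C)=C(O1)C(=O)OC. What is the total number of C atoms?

Count every carbon token in the SMILES (each C, including those in ring-closure positions and inside branches).
Carbon count: 11.

11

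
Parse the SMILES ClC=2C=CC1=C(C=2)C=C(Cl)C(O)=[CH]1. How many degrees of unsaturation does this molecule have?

7

Degree of unsaturation = (number of rings) + (number of π bonds).
Ring closures in the SMILES: 2.
π bonds: 5 double bonds (each 1 DoU) → 5 DoU from unsaturation.
Total DoU = 2 + 5 = 7.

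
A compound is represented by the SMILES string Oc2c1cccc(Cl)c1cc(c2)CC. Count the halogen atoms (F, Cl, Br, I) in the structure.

1

Halogen atoms appear at heavy-atom position 8 (1×Cl).
Other groups present: 1 hydroxyl.
Halogen count: 1.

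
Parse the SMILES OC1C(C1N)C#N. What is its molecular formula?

C4H6N2O

Walk through each heavy atom and fill implicit hydrogens from standard valence (C 4, N 3, O 2, S 2, halogen 1):
  atom 1: O, bond orders sum to 1 (valence 2) → 1 H
  atom 2: C, bond orders sum to 3 (valence 4) → 1 H
  atom 3: C, bond orders sum to 3 (valence 4) → 1 H
  atom 4: C, bond orders sum to 3 (valence 4) → 1 H
  atom 5: N, bond orders sum to 1 (valence 3) → 2 H
  atom 6: C, bond orders sum to 4 (valence 4) → 0 H
  atom 7: N, bond orders sum to 3 (valence 3) → 0 H
Totals → C:4, H:6, N:2, O:1.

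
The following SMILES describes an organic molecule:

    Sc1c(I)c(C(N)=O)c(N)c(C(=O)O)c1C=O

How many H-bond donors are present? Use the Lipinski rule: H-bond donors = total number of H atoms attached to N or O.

5

Donors: find every N or O and count the H atoms it carries.
  atom 7 (N): bond orders sum to 1 → 2 H
  atom 8 (O): bond orders sum to 2 → 0 H
  atom 10 (N): bond orders sum to 1 → 2 H
  atom 13 (O): bond orders sum to 2 → 0 H
  atom 14 (O): bond orders sum to 1 → 1 H
  atom 17 (O): bond orders sum to 2 → 0 H
Lipinski HBD = 5.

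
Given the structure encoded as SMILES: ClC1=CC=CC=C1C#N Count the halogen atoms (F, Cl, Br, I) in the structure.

1

Halogen atoms appear at heavy-atom position 1 (1×Cl).
Other groups present: 1 nitrile.
Halogen count: 1.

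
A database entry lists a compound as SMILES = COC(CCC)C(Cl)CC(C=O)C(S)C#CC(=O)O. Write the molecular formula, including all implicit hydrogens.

Walk through each heavy atom and fill implicit hydrogens from standard valence (C 4, N 3, O 2, S 2, halogen 1):
  atom 1: C, bond orders sum to 1 (valence 4) → 3 H
  atom 2: O, bond orders sum to 2 (valence 2) → 0 H
  atom 3: C, bond orders sum to 3 (valence 4) → 1 H
  atom 4: C, bond orders sum to 2 (valence 4) → 2 H
  atom 5: C, bond orders sum to 2 (valence 4) → 2 H
  atom 6: C, bond orders sum to 1 (valence 4) → 3 H
  atom 7: C, bond orders sum to 3 (valence 4) → 1 H
  atom 8: Cl (halogen, monovalent) → 0 H
  atom 9: C, bond orders sum to 2 (valence 4) → 2 H
  atom 10: C, bond orders sum to 3 (valence 4) → 1 H
  atom 11: C, bond orders sum to 3 (valence 4) → 1 H
  atom 12: O, bond orders sum to 2 (valence 2) → 0 H
  atom 13: C, bond orders sum to 3 (valence 4) → 1 H
  atom 14: S, bond orders sum to 1 (valence 2) → 1 H
  atom 15: C, bond orders sum to 4 (valence 4) → 0 H
  atom 16: C, bond orders sum to 4 (valence 4) → 0 H
  atom 17: C, bond orders sum to 4 (valence 4) → 0 H
  atom 18: O, bond orders sum to 2 (valence 2) → 0 H
  atom 19: O, bond orders sum to 1 (valence 2) → 1 H
Totals → C:13, H:19, Cl:1, O:4, S:1.
In Hill order: C13H19ClO4S.

C13H19ClO4S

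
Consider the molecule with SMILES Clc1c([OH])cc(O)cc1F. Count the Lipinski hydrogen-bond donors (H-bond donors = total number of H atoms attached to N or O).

Donors: find every N or O and count the H atoms it carries.
  atom 4 (O): bond orders sum to 1 → 1 H
  atom 7 (O): bond orders sum to 1 → 1 H
Lipinski HBD = 2.

2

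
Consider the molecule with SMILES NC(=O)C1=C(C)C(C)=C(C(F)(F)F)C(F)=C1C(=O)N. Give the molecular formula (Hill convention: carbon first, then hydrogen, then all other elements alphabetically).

Walk through each heavy atom and fill implicit hydrogens from standard valence (C 4, N 3, O 2, S 2, halogen 1):
  atom 1: N, bond orders sum to 1 (valence 3) → 2 H
  atom 2: C, bond orders sum to 4 (valence 4) → 0 H
  atom 3: O, bond orders sum to 2 (valence 2) → 0 H
  atom 4: C, bond orders sum to 4 (valence 4) → 0 H
  atom 5: C, bond orders sum to 4 (valence 4) → 0 H
  atom 6: C, bond orders sum to 1 (valence 4) → 3 H
  atom 7: C, bond orders sum to 4 (valence 4) → 0 H
  atom 8: C, bond orders sum to 1 (valence 4) → 3 H
  atom 9: C, bond orders sum to 4 (valence 4) → 0 H
  atom 10: C, bond orders sum to 4 (valence 4) → 0 H
  atom 11: F (halogen, monovalent) → 0 H
  atom 12: F (halogen, monovalent) → 0 H
  atom 13: F (halogen, monovalent) → 0 H
  atom 14: C, bond orders sum to 4 (valence 4) → 0 H
  atom 15: F (halogen, monovalent) → 0 H
  atom 16: C, bond orders sum to 4 (valence 4) → 0 H
  atom 17: C, bond orders sum to 4 (valence 4) → 0 H
  atom 18: O, bond orders sum to 2 (valence 2) → 0 H
  atom 19: N, bond orders sum to 1 (valence 3) → 2 H
Totals → C:11, H:10, F:4, N:2, O:2.

C11H10F4N2O2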